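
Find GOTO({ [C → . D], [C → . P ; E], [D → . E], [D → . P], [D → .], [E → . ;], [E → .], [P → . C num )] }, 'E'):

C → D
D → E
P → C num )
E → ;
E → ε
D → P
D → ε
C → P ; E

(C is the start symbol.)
GOTO(I, 'E') = CLOSURE({ [A → αX.β] : [A → α.Xβ] ∈ I, X = 'E' })

Items with dot before 'E', with the dot advanced:
  [D → . E] → [D → E .]
Closure adds nothing (no advanced item has the dot before a non-terminal).

GOTO = { [D → E .] }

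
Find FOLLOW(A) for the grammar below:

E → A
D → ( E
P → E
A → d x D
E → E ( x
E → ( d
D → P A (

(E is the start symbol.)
{ $, '(', 'd' }

In E → A: A is at the end, add FOLLOW(E)
In D → P A (: A is followed by '(', add FIRST('(') \ {ε} = { '(' }

The FOLLOW sets referred to above (computed the same way, to a fixed point):
  FOLLOW(E) = { $, '(', 'd' }

Taking the union: FOLLOW(A) = { $, '(', 'd' }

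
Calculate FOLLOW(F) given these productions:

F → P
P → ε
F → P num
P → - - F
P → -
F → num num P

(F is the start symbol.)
To compute FOLLOW(F), find every occurrence of F on a right-hand side N → α F β: add FIRST(β) \ {ε}, and if β is empty or nullable also add FOLLOW(N). Iterate to a fixed point.

F is the start symbol, so $ ∈ FOLLOW(F).
In P → - - F: F is at the end, add FOLLOW(P)

The FOLLOW sets referred to above (computed the same way, to a fixed point):
  FOLLOW(P) = { $, 'num' }

Taking the union: FOLLOW(F) = { $, 'num' }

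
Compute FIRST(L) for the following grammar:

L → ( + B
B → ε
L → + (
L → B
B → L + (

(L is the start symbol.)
{ '(', '+', ε }

FIRST sets of the other non-terminals involved (by the same procedure, iterated to a fixed point):
  FIRST(B) = { '(', '+', ε }

From L → ( + B:
  - '(' is a terminal: add '(' and stop
From L → + (:
  - '+' is a terminal: add '+' and stop
From L → B:
  - B is a non-terminal: add FIRST(B) \ {ε} = { '(', '+' }
    B is nullable and nothing follows, so the whole right-hand side can vanish: ε ∈ FIRST(L)

Collecting: FIRST(L) = { '(', '+', ε }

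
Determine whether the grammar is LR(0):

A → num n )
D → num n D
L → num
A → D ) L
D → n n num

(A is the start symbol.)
Yes, the grammar is LR(0)

Augment with A' → A and build the canonical LR(0) collection (I0 = CLOSURE({[A' → . A]}), then GOTO on every symbol after a dot until no new states appear). It has 15 states:
  I0: { [A → . D ) L], [A → . num n )], [A' → . A], [D → . n n num], [D → . num n D] }  — shift
  I1: { [A' → A .] }  — accept
  I2: { [A → D . ) L] }  — shift
  I3: { [D → n . n num] }  — shift
  I4: { [A → num . n )], [D → num . n D] }  — shift
  I5: { [A → num n . )], [D → . n n num], [D → . num n D], [D → num n . D] }  — shift
  I6: { [A → num n ) .] }  — reduce
  I7: { [D → num n D .] }  — reduce
  I8: { [D → num . n D] }  — shift
  I9: { [D → . n n num], [D → . num n D], [D → num n . D] }  — shift
  I10: { [D → n n . num] }  — shift
  I11: { [D → n n num .] }  — reduce
  I12: { [A → D ) . L], [L → . num] }  — shift
  I13: { [A → D ) L .] }  — reduce
  I14: { [L → num .] }  — reduce

Every state is either a pure shift/goto state or contains exactly one complete item and nothing to shift — no conflicts. The grammar is LR(0).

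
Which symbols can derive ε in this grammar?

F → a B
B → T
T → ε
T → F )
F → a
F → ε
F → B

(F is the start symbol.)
ε-productions: T → ε, F → ε
So T, F are immediately nullable.
B → T: every symbol on the right is nullable, so B is nullable too.
Every non-terminal is now nullable.
Nullable = { 'B', 'F', 'T' }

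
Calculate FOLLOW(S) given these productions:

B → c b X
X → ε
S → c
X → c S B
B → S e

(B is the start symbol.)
{ 'c', 'e' }

To compute FOLLOW(S), find every occurrence of S on a right-hand side N → α S β: add FIRST(β) \ {ε}, and if β is empty or nullable also add FOLLOW(N). Iterate to a fixed point.

In X → c S B: S is followed by B, add FIRST(B) \ {ε} = { 'c' }
In B → S e: S is followed by e, add FIRST(e) \ {ε} = { 'e' }

Taking the union: FOLLOW(S) = { 'c', 'e' }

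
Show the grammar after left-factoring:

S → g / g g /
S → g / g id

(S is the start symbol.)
S → g / g S'
S' → g /
S' → id

Left-factoring transforms A → αβ₁ | αβ₂ into A → αA' and A' → β₁ | β₂
(α is the longest common prefix among the alternatives). Repeat until
no nonterminal has two alternatives with a common prefix.

Round 1: S has alternatives sharing prefix 'g / g'. Introduce S': S → g / g S'
  Add: S' → g /
  Add: S' → id

No remaining common prefixes — done.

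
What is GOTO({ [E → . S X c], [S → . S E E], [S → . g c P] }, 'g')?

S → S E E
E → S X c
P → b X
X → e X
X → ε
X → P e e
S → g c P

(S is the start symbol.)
{ [S → g . c P] }

GOTO(I, 'g') = CLOSURE({ [A → αX.β] : [A → α.Xβ] ∈ I, X = 'g' })

Items with dot before 'g', with the dot advanced:
  [S → . g c P] → [S → g . c P]
Closure adds nothing (no advanced item has the dot before a non-terminal).

GOTO = { [S → g . c P] }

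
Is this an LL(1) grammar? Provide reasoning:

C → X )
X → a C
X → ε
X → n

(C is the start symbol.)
Yes, the grammar is LL(1).

Relevant sets:
  FOLLOW(X) = { ')' }

For X:
  PREDICT(X → a C) = { 'a' }
  PREDICT(X → ε) = { ')' }
  PREDICT(X → n) = { 'n' }
C has a single production, so nothing to check there.

All predict sets are disjoint. The grammar IS LL(1).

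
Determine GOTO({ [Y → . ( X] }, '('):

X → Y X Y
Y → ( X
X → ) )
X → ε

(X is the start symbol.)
GOTO(I, '(') = CLOSURE({ [A → αX.β] : [A → α.Xβ] ∈ I, X = '(' })

Items with dot before '(', with the dot advanced:
  [Y → . ( X] → [Y → ( . X]
Closure of the advanced items:
  [Y → ( . X] has the dot before X: add [X → . Y X Y], [X → . ) )], [X → .]
  [X → . Y X Y] has the dot before Y: add [Y → . ( X]

GOTO = { [X → . ) )], [X → . Y X Y], [X → .], [Y → ( . X], [Y → . ( X] }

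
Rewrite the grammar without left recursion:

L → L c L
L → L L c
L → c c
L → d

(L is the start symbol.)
L → c c L'
L → d L'
L' → c L L'
L' → L c L'
L' → ε

L is directly left-recursive. The standard transformation for
  A → A α₁ | ... | A α_m | β₁ | ... | β_n
is
  A  → β₁ A' | ... | β_n A'
  A' → α₁ A' | ... | α_m A' | ε

L → c c becomes L → c c L'
L → d becomes L → d L'
L → L c L becomes L' → c L L'
L → L L c becomes L' → L c L'
Add L' → ε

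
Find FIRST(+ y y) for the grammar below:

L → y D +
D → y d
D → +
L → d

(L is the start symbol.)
To compute FIRST(+ y y), process the symbols left to right:
Symbol + is a terminal. Add '+' and stop.
FIRST(+ y y) = { '+' }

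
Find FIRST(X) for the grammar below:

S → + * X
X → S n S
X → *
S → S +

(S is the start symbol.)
To compute FIRST(X), examine every production with X on the left-hand side, reading each right-hand side left to right until a non-nullable symbol is reached.

FIRST sets of the other non-terminals involved (by the same procedure, iterated to a fixed point):
  FIRST(S) = { '+' }

From X → S n S:
  - S is a non-terminal: add FIRST(S) \ {ε} = { '+' }
    S is not nullable, so stop
From X → *:
  - '*' is a terminal: add '*' and stop

Collecting: FIRST(X) = { '*', '+' }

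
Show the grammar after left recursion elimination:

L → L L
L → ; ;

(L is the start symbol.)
L → ; ; L'
L' → L L'
L' → ε

L is directly left-recursive. The standard transformation for
  A → A α₁ | ... | A α_m | β₁ | ... | β_n
is
  A  → β₁ A' | ... | β_n A'
  A' → α₁ A' | ... | α_m A' | ε

L → ; ; becomes L → ; ; L'
L → L L becomes L' → L L'
Add L' → ε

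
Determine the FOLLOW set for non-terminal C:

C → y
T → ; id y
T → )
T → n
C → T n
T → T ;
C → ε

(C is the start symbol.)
C is the start symbol, so $ ∈ FOLLOW(C).
C does not occur on any right-hand side.

Taking the union: FOLLOW(C) = { $ }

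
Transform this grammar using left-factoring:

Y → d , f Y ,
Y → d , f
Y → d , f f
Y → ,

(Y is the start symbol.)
Left-factoring transforms A → αβ₁ | αβ₂ into A → αA' and A' → β₁ | β₂
(α is the longest common prefix among the alternatives). Repeat until
no nonterminal has two alternatives with a common prefix.

Round 1: Y has alternatives sharing prefix 'd , f'. Introduce Y': Y → d , f Y'
  Add: Y' → Y ,
  Add: Y' → ε
  Add: Y' → f

No remaining common prefixes — done.

Resulting grammar:
Y → d , f Y'
Y' → Y ,
Y' → ε
Y' → f
Y → ,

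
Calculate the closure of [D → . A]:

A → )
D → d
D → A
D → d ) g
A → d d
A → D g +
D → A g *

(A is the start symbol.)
Start with: [D → . A]
  [D → . A] has the dot before A: add [A → . )], [A → . d d], [A → . D g +]
  [A → . D g +] has the dot before D: add [D → . d], [D → . d ) g], [D → . A g *]
No further items can be added.

CLOSURE = { [A → . )], [A → . D g +], [A → . d d], [D → . A g *], [D → . A], [D → . d ) g], [D → . d] }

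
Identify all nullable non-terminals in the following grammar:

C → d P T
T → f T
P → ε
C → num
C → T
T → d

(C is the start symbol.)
{ 'P' }

A non-terminal is nullable if it can derive ε (the empty string): either it has an ε-production, or it has a production whose right-hand side consists entirely of nullable non-terminals.

ε-productions: P → ε
So P is immediately nullable.
No further non-terminal can be added: every production for the remaining non-terminals contains a terminal or a non-nullable non-terminal.
Nullable = { 'P' }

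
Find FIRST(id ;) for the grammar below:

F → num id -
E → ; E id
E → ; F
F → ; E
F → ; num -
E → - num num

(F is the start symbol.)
{ 'id' }

To compute FIRST(id ;), process the symbols left to right:
Symbol id is a terminal. Add 'id' and stop.
FIRST(id ;) = { 'id' }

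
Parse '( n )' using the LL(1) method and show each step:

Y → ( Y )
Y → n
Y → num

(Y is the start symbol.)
Stack is shown with the top on the left.

Stack    Input    Action
------------------------
Y $      ( n ) $  output Y → ( Y )
( Y ) $  ( n ) $  match '('
Y ) $    n ) $    output Y → n
n ) $    n ) $    match 'n'
) $      ) $      match ')'
$        $        accept

The string is accepted.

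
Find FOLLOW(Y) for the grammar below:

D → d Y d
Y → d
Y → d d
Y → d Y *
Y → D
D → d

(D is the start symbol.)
To compute FOLLOW(Y), find every occurrence of Y on a right-hand side N → α Y β: add FIRST(β) \ {ε}, and if β is empty or nullable also add FOLLOW(N). Iterate to a fixed point.

In D → d Y d: Y is followed by d, add FIRST(d) \ {ε} = { 'd' }
In Y → d Y *: Y is followed by '*', add FIRST('*') \ {ε} = { '*' }

Taking the union: FOLLOW(Y) = { '*', 'd' }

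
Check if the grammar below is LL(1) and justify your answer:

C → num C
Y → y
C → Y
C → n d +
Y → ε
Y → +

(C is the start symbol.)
Yes, the grammar is LL(1).

A grammar is LL(1) if for each non-terminal N with multiple productions, the predict sets of those productions are pairwise disjoint, where PREDICT(N → α) = (FIRST(α) \ {ε}) ∪ (FOLLOW(N) if α ⇒* ε).

Relevant sets:
  FIRST(Y) = { '+', 'y', ε }
  FOLLOW(C) = { $ }
  FOLLOW(Y) = { $ }

For C:
  PREDICT(C → num C) = { 'num' }
  PREDICT(C → Y) = { $, '+', 'y' }
  PREDICT(C → n d '+') = { 'n' }
For Y:
  PREDICT(Y → y) = { 'y' }
  PREDICT(Y → ε) = { $ }
  PREDICT(Y → '+') = { '+' }

All predict sets are disjoint. The grammar IS LL(1).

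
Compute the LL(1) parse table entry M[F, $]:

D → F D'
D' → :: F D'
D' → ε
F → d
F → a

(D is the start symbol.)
To find M[F, $], we find productions for F where $ is in the predict set (PREDICT(N → α) = (FIRST(α) \ {ε}) ∪ (FOLLOW(N) if α ⇒* ε)).

F → d: PREDICT = { 'd' }
F → a: PREDICT = { 'a' }

M[F, $] is empty (no production applies)

Answer: Empty (error entry)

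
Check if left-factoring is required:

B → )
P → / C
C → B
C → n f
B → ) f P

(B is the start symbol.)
Left-factoring is needed when two productions for the same non-terminal
share a common prefix on the right-hand side.

Productions for B:
  B → )
  B → ) f P
Productions for C:
  C → B
  C → n f

Found common prefix ')' in productions for B

Answer: Yes, B has productions with common prefix ')'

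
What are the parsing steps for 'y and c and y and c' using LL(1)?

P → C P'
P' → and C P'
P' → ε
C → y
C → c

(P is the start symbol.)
Stack is shown with the top on the left.

Stack       Input                  Action
-----------------------------------------
P $         y and c and y and c $  output P → C P'
C P' $      y and c and y and c $  output C → y
y P' $      y and c and y and c $  match 'y'
P' $        and c and y and c $    output P' → and C P'
and C P' $  and c and y and c $    match 'and'
C P' $      c and y and c $        output C → c
c P' $      c and y and c $        match 'c'
P' $        and y and c $          output P' → and C P'
and C P' $  and y and c $          match 'and'
C P' $      y and c $              output C → y
y P' $      y and c $              match 'y'
P' $        and c $                output P' → and C P'
and C P' $  and c $                match 'and'
C P' $      c $                    output C → c
c P' $      c $                    match 'c'
P' $        $                      output P' → ε
$           $                      accept

The string is accepted.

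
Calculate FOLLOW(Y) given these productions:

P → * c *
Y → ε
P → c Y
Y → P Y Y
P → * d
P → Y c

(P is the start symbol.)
To compute FOLLOW(Y), find every occurrence of Y on a right-hand side N → α Y β: add FIRST(β) \ {ε}, and if β is empty or nullable also add FOLLOW(N). Iterate to a fixed point.

In P → c Y: Y is at the end, add FOLLOW(P)
In Y → P Y Y: Y is followed by Y, add FIRST(Y) \ {ε} = { '*', 'c' }
  Y is nullable, so FOLLOW(Y) is also included — that is the set being defined, nothing new
In Y → P Y Y: Y is at the end; this adds FOLLOW(Y) to itself — nothing new
In P → Y c: Y is followed by c, add FIRST(c) \ {ε} = { 'c' }

The FOLLOW sets referred to above (computed the same way, to a fixed point):
  FOLLOW(P) = { $, '*', 'c' }

Taking the union: FOLLOW(Y) = { $, '*', 'c' }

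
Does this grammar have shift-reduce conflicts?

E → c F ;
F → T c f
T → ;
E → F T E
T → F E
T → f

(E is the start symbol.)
Augment with E' → E and build the canonical LR(0) collection (I0 = CLOSURE({[E' → . E]}), then GOTO on every symbol after a dot until no new states appear). It has 16 states:
  I0: { [E → . F T E], [E → . c F ;], [E' → . E], [F → . T c f], [T → . ;], [T → . F E], [T → . f] }  — shift
  I1: { [T → ; .] }  — reduce
  I2: { [E' → E .] }  — accept
  I3: { [E → . F T E], [E → . c F ;], [E → F . T E], [F → . T c f], [T → . ;], [T → . F E], [T → . f], [T → F . E] }  — shift
  I4: { [F → T . c f] }  — shift
  I5: { [E → c . F ;], [F → . T c f], [T → . ;], [T → . F E], [T → . f] }  — shift
  I6: { [T → f .] }  — reduce
  I7: { [E → . F T E], [E → . c F ;], [E → c F . ;], [F → . T c f], [T → . ;], [T → . F E], [T → . f], [T → F . E] }  — shift
  I8: { [E → c F ; .], [T → ; .] }  — 2 reduces
  I9: { [T → F E .] }  — reduce
  I10: { [F → T c . f] }  — shift
  I11: { [F → T c f .] }  — reduce
  I12: { [E → . F T E], [E → . c F ;], [E → F T . E], [F → . T c f], [F → T . c f], [T → . ;], [T → . F E], [T → . f] }  — shift
  I13: { [E → F T E .] }  — reduce
  I14: { [E → c . F ;], [F → . T c f], [F → T c . f], [T → . ;], [T → . F E], [T → . f] }  — shift
  I15: { [F → T c f .], [T → f .] }  — 2 reduces

No state contains both a complete item and a shift item.

Answer: No shift-reduce conflicts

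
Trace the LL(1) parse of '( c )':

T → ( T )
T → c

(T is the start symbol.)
Stack is shown with the top on the left.

Stack    Input    Action
------------------------
T $      ( c ) $  output T → ( T )
( T ) $  ( c ) $  match '('
T ) $    c ) $    output T → c
c ) $    c ) $    match 'c'
) $      ) $      match ')'
$        $        accept

The string is accepted.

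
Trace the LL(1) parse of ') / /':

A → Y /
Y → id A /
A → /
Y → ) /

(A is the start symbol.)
LL(1) parsing maintains a stack (initially the start symbol over $) and the input. At each step: if the stack top is a terminal, match it against the current input token; if it is a non-terminal N, replace it with the RHS of M[N, lookahead] (the unique production whose predict set contains the lookahead).

Stack is shown with the top on the left.

Stack    Input    Action
------------------------
A $      ) / / $  output A → Y /
Y / $    ) / / $  output Y → ) /
) / / $  ) / / $  match ')'
/ / $    / / $    match '/'
/ $      / $      match '/'
$        $        accept

The string is accepted.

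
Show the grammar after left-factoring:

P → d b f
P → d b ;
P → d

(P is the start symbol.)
Left-factoring transforms A → αβ₁ | αβ₂ into A → αA' and A' → β₁ | β₂
(α is the longest common prefix among the alternatives). Repeat until
no nonterminal has two alternatives with a common prefix.

Round 1: P has alternatives sharing prefix 'd'. Introduce P': P → d P'
  Add: P' → b f
  Add: P' → b ;
  Add: P' → ε

Round 2: P' has alternatives sharing prefix 'b'. Introduce P'': P' → b P''
  Add: P'' → f
  Add: P'' → ;

No remaining common prefixes — done.

Resulting grammar:
P → d P'
P' → b P''
P'' → f
P'' → ;
P' → ε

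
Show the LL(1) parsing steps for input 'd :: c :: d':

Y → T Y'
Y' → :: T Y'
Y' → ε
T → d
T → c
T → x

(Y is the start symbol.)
Stack is shown with the top on the left.

Stack      Input          Action
--------------------------------
Y $        d :: c :: d $  output Y → T Y'
T Y' $     d :: c :: d $  output T → d
d Y' $     d :: c :: d $  match 'd'
Y' $       :: c :: d $    output Y' → :: T Y'
:: T Y' $  :: c :: d $    match '::'
T Y' $     c :: d $       output T → c
c Y' $     c :: d $       match 'c'
Y' $       :: d $         output Y' → :: T Y'
:: T Y' $  :: d $         match '::'
T Y' $     d $            output T → d
d Y' $     d $            match 'd'
Y' $       $              output Y' → ε
$          $              accept

The string is accepted.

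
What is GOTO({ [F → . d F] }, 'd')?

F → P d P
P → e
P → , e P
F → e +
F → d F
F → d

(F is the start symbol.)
{ [F → . P d P], [F → . d F], [F → . d], [F → . e +], [F → d . F], [P → . , e P], [P → . e] }

GOTO(I, 'd') = CLOSURE({ [A → αX.β] : [A → α.Xβ] ∈ I, X = 'd' })

Items with dot before 'd', with the dot advanced:
  [F → . d F] → [F → d . F]
Closure of the advanced items:
  [F → d . F] has the dot before F: add [F → . P d P], [F → . e +], [F → . d F], [F → . d]
  [F → . P d P] has the dot before P: add [P → . e], [P → . , e P]

GOTO = { [F → . P d P], [F → . d F], [F → . d], [F → . e +], [F → d . F], [P → . , e P], [P → . e] }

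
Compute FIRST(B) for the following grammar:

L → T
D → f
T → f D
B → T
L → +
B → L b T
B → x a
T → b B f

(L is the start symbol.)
To compute FIRST(B), examine every production with B on the left-hand side, reading each right-hand side left to right until a non-nullable symbol is reached.

FIRST sets of the other non-terminals involved (by the same procedure, iterated to a fixed point):
  FIRST(T) = { 'b', 'f' }
  FIRST(L) = { '+', 'b', 'f' }

From B → T:
  - T is a non-terminal: add FIRST(T) \ {ε} = { 'b', 'f' }
    T is not nullable, so stop
From B → L b T:
  - L is a non-terminal: add FIRST(L) \ {ε} = { '+', 'b', 'f' }
    L is not nullable, so stop
From B → x a:
  - x is a terminal: add 'x' and stop

Collecting: FIRST(B) = { '+', 'b', 'f', 'x' }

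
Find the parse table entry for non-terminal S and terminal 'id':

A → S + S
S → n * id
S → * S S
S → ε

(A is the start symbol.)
To find M[S, 'id'], we find productions for S where 'id' is in the predict set (PREDICT(N → α) = (FIRST(α) \ {ε}) ∪ (FOLLOW(N) if α ⇒* ε)).

Relevant sets:
  FOLLOW(S) = { $, '*', '+', 'n' }

S → n * id: PREDICT = { 'n' }
S → * S S: PREDICT = { '*' }
S → ε: PREDICT = { $, '*', '+', 'n' }

M[S, 'id'] is empty (no production applies)

Answer: Empty (error entry)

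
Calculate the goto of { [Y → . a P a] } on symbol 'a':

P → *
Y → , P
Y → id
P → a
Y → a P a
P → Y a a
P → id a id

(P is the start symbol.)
{ [P → . *], [P → . Y a a], [P → . a], [P → . id a id], [Y → . , P], [Y → . a P a], [Y → . id], [Y → a . P a] }

GOTO(I, 'a') = CLOSURE({ [A → αX.β] : [A → α.Xβ] ∈ I, X = 'a' })

Items with dot before 'a', with the dot advanced:
  [Y → . a P a] → [Y → a . P a]
Closure of the advanced items:
  [Y → a . P a] has the dot before P: add [P → . *], [P → . a], [P → . Y a a], [P → . id a id]
  [P → . Y a a] has the dot before Y: add [Y → . , P], [Y → . id], [Y → . a P a]

GOTO = { [P → . *], [P → . Y a a], [P → . a], [P → . id a id], [Y → . , P], [Y → . a P a], [Y → . id], [Y → a . P a] }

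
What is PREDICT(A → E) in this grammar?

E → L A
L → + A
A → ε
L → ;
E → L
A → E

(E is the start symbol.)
PREDICT(A → E) = (FIRST(RHS) \ {ε}) ∪ (FOLLOW(A) if ε ∈ FIRST(RHS), i.e. RHS ⇒* ε)
FIRST(E) = { '+', ';' }
FIRST(E) = { '+', ';' }
ε ∉ FIRST(E), so FOLLOW(A) is not added.
PREDICT(A → E) = { '+', ';' }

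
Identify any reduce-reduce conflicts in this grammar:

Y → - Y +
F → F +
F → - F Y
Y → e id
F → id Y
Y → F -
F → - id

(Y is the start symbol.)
A reduce-reduce conflict occurs when an LR(0) state has two complete items [A → α .] and [B → β .] — both call for a reduction, and with no lookahead the parser cannot choose between them.

Augment with Y' → Y and build the canonical LR(0) collection (I0 = CLOSURE({[Y' → . Y]}), then GOTO on every symbol after a dot until no new states appear). It has 16 states:
  I0: { [F → . - F Y], [F → . - id], [F → . F +], [F → . id Y], [Y → . - Y +], [Y → . F -], [Y → . e id], [Y' → . Y] }  — shift
  I1: { [F → - . F Y], [F → - . id], [F → . - F Y], [F → . - id], [F → . F +], [F → . id Y], [Y → - . Y +], [Y → . - Y +], [Y → . F -], [Y → . e id] }  — shift
  I2: { [F → F . +], [Y → F . -] }  — shift
  I3: { [Y' → Y .] }  — accept
  I4: { [Y → e . id] }  — shift
  I5: { [F → . - F Y], [F → . - id], [F → . F +], [F → . id Y], [F → id . Y], [Y → . - Y +], [Y → . F -], [Y → . e id] }  — shift
  I6: { [F → id Y .] }  — reduce
  I7: { [Y → e id .] }  — reduce
  I8: { [F → F + .] }  — reduce
  I9: { [Y → F - .] }  — reduce
  I10: { [F → - F . Y], [F → . - F Y], [F → . - id], [F → . F +], [F → . id Y], [F → F . +], [Y → . - Y +], [Y → . F -], [Y → . e id], [Y → F . -] }  — shift
  I11: { [Y → - Y . +] }  — shift
  I12: { [F → - id .], [F → . - F Y], [F → . - id], [F → . F +], [F → . id Y], [F → id . Y], [Y → . - Y +], [Y → . F -], [Y → . e id] }  — shift, reduce
  I13: { [Y → - Y + .] }  — reduce
  I14: { [F → - . F Y], [F → - . id], [F → . - F Y], [F → . - id], [F → . F +], [F → . id Y], [Y → - . Y +], [Y → . - Y +], [Y → . F -], [Y → . e id], [Y → F - .] }  — shift, reduce
  I15: { [F → - F Y .] }  — reduce

No state contains more than one complete item.

Answer: No reduce-reduce conflicts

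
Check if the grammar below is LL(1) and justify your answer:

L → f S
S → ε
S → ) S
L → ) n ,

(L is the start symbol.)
A grammar is LL(1) if for each non-terminal N with multiple productions, the predict sets of those productions are pairwise disjoint, where PREDICT(N → α) = (FIRST(α) \ {ε}) ∪ (FOLLOW(N) if α ⇒* ε).

Relevant sets:
  FOLLOW(S) = { $ }

For L:
  PREDICT(L → f S) = { 'f' }
  PREDICT(L → ')' n ',') = { ')' }
For S:
  PREDICT(S → ε) = { $ }
  PREDICT(S → ')' S) = { ')' }

All predict sets are disjoint. The grammar IS LL(1).

Answer: Yes, the grammar is LL(1).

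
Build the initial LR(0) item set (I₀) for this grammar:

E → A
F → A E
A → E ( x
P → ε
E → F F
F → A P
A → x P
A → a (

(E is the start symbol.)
{ [A → . E ( x], [A → . a (], [A → . x P], [E → . A], [E → . F F], [E' → . E], [F → . A E], [F → . A P] }

First, augment the grammar with E' → E
I₀ = CLOSURE({ [E' → . E] }):
  [E' → . E] has the dot before E: add [E → . A], [E → . F F]
  [E → . A] has the dot before A: add [A → . E ( x], [A → . x P], [A → . a (]
  [E → . F F] has the dot before F: add [F → . A E], [F → . A P]
No further items can be added.

I₀ = { [A → . E ( x], [A → . a (], [A → . x P], [E → . A], [E → . F F], [E' → . E], [F → . A E], [F → . A P] }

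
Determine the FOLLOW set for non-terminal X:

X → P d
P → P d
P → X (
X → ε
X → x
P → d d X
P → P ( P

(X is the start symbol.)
{ $, '(', 'd' }

To compute FOLLOW(X), find every occurrence of X on a right-hand side N → α X β: add FIRST(β) \ {ε}, and if β is empty or nullable also add FOLLOW(N). Iterate to a fixed point.

X is the start symbol, so $ ∈ FOLLOW(X).
In P → X (: X is followed by '(', add FIRST('(') \ {ε} = { '(' }
In P → d d X: X is at the end, add FOLLOW(P)

The FOLLOW sets referred to above (computed the same way, to a fixed point):
  FOLLOW(P) = { '(', 'd' }

Taking the union: FOLLOW(X) = { $, '(', 'd' }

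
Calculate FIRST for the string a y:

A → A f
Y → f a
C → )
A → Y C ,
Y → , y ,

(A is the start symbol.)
To compute FIRST(a y), process the symbols left to right:
Symbol a is a terminal. Add 'a' and stop.
FIRST(a y) = { 'a' }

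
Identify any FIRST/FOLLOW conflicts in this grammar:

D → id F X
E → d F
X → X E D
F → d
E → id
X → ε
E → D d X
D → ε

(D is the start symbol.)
Yes. D → id F X with FOLLOW(D) on { 'id' }; X → X E D with FOLLOW(X) on { 'd', 'id' }

Nullable non-terminals: D, X.
FIRST sets used below: FIRST(X) = { 'd', 'id', ε }, FIRST(E) = { 'd', 'id' }

D: nullable alternative(s) D → ε; FOLLOW(D) = { $, 'd', 'id' }
  D → id F X: FIRST \ {ε} = { 'id' } — overlaps FOLLOW(D) on { 'id' }: CONFLICT
  D → ε: FIRST \ {ε} = { } — this is the only nullable alternative, skip

X: nullable alternative(s) X → ε; FOLLOW(X) = { $, 'd', 'id' }
  X → X E D: FIRST \ {ε} = { 'd', 'id' } — overlaps FOLLOW(X) on { 'd', 'id' }: CONFLICT
  X → ε: FIRST \ {ε} = { } — this is the only nullable alternative, skip

E, F have no nullable alternative, so no FIRST/FOLLOW check is needed there.

So the grammar has 2 FIRST/FOLLOW conflicts (marked CONFLICT above).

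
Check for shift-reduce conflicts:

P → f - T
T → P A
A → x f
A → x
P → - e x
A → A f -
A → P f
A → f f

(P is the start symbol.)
Augment with P' → P and build the canonical LR(0) collection (I0 = CLOSURE({[P' → . P]}), then GOTO on every symbol after a dot until no new states appear). It has 18 states:
  I0: { [P → . - e x], [P → . f - T], [P' → . P] }  — shift
  I1: { [P → - . e x] }  — shift
  I2: { [P' → P .] }  — accept
  I3: { [P → f . - T] }  — shift
  I4: { [P → . - e x], [P → . f - T], [P → f - . T], [T → . P A] }  — shift
  I5: { [A → . A f -], [A → . P f], [A → . f f], [A → . x f], [A → . x], [P → . - e x], [P → . f - T], [T → P . A] }  — shift
  I6: { [P → f - T .] }  — reduce
  I7: { [A → A . f -], [T → P A .] }  — shift, reduce
  I8: { [A → P . f] }  — shift
  I9: { [A → f . f], [P → f . - T] }  — shift
  I10: { [A → x . f], [A → x .] }  — shift, reduce
  I11: { [A → x f .] }  — reduce
  I12: { [A → f f .] }  — reduce
  I13: { [A → P f .] }  — reduce
  I14: { [A → A f . -] }  — shift
  I15: { [A → A f - .] }  — reduce
  I16: { [P → - e . x] }  — shift
  I17: { [P → - e x .] }  — reduce

I7 contains reduce item [T → P A .] and shift item [A → A . f -] — shift-reduce conflict.
I10 contains reduce item [A → x .] and shift item [A → x . f] — shift-reduce conflict.

Answer: Yes — I7: [T → P A .] vs [A → A . f -]; I10: [A → x .] vs [A → x . f]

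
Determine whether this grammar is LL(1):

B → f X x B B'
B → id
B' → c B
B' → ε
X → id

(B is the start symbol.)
Relevant sets:
  FOLLOW(B') = { $, 'c' }

For B:
  PREDICT(B → f X x B B') = { 'f' }
  PREDICT(B → id) = { 'id' }
For B':
  PREDICT(B' → c B) = { 'c' }
  PREDICT(B' → ε) = { $, 'c' }
X has a single production, so nothing to check there.

Conflict found: Predict set conflict for B': { 'c' }
The grammar is NOT LL(1).

Answer: No. Predict set conflict for B': { 'c' }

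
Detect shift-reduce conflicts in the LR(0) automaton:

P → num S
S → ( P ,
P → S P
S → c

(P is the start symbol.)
No shift-reduce conflicts

A shift-reduce conflict occurs when an LR(0) state has both:
  - a complete (reduce) item [A → α .] (dot at the end), and
  - a shift item [B → β . c γ] (dot before a terminal).

Augment with P' → P and build the canonical LR(0) collection (I0 = CLOSURE({[P' → . P]}), then GOTO on every symbol after a dot until no new states appear). It has 10 states:
  I0: { [P → . S P], [P → . num S], [P' → . P], [S → . ( P ,], [S → . c] }  — shift
  I1: { [P → . S P], [P → . num S], [S → ( . P ,], [S → . ( P ,], [S → . c] }  — shift
  I2: { [P' → P .] }  — accept
  I3: { [P → . S P], [P → . num S], [P → S . P], [S → . ( P ,], [S → . c] }  — shift
  I4: { [S → c .] }  — reduce
  I5: { [P → num . S], [S → . ( P ,], [S → . c] }  — shift
  I6: { [P → num S .] }  — reduce
  I7: { [P → S P .] }  — reduce
  I8: { [S → ( P . ,] }  — shift
  I9: { [S → ( P , .] }  — reduce

No state contains both a complete item and a shift item.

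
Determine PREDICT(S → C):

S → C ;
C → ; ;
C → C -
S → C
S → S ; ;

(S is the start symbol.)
{ ';' }

PREDICT(S → C) = (FIRST(RHS) \ {ε}) ∪ (FOLLOW(S) if ε ∈ FIRST(RHS), i.e. RHS ⇒* ε)
FIRST(C) = { ';' }
FIRST(C) = { ';' }
ε ∉ FIRST(C), so FOLLOW(S) is not added.
PREDICT(S → C) = { ';' }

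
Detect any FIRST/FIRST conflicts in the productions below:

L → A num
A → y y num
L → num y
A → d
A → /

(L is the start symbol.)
FIRST sets of the non-terminals at (or reachable through a nullable prefix from) the front of some alternative:
  FIRST(A) = { '/', 'd', 'y' }

Productions for L:
  L → A num: FIRST = { '/', 'd', 'y' }
  L → num y: FIRST = { 'num' }
Productions for A:
  A → y y num: FIRST = { 'y' }
  A → d: FIRST = { 'd' }
  A → /: FIRST = { '/' }

All alternatives of each non-terminal have pairwise disjoint FIRST sets.

Answer: No FIRST/FIRST conflicts.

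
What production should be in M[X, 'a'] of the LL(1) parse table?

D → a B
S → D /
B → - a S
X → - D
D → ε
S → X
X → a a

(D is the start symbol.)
To find M[X, 'a'], we find productions for X where 'a' is in the predict set (PREDICT(N → α) = (FIRST(α) \ {ε}) ∪ (FOLLOW(N) if α ⇒* ε)).

X → - D: PREDICT = { '-' }
X → a a: PREDICT = { 'a' }
  'a' is in predict set, so this production goes in M[X, 'a']

M[X, 'a'] = X → a a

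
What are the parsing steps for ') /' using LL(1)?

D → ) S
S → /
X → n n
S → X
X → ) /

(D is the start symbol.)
LL(1) parsing maintains a stack (initially the start symbol over $) and the input. At each step: if the stack top is a terminal, match it against the current input token; if it is a non-terminal N, replace it with the RHS of M[N, lookahead] (the unique production whose predict set contains the lookahead).

Stack is shown with the top on the left.

Stack  Input  Action
--------------------
D $    ) / $  output D → ) S
) S $  ) / $  match ')'
S $    / $    output S → /
/ $    / $    match '/'
$      $      accept

The string is accepted.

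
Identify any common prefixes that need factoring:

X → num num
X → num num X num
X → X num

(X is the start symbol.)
Left-factoring is needed when two productions for the same non-terminal
share a common prefix on the right-hand side.

Productions for X:
  X → num num
  X → num num X num
  X → X num

Found common prefix 'num num' in productions for X

Answer: Yes, X has productions with common prefix 'num num'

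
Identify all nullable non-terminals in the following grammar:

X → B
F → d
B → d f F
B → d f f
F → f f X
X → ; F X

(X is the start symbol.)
None

A non-terminal is nullable if it can derive ε (the empty string): either it has an ε-production, or it has a production whose right-hand side consists entirely of nullable non-terminals.

There are no ε-productions, so no non-terminal can derive ε.
No non-terminals are nullable.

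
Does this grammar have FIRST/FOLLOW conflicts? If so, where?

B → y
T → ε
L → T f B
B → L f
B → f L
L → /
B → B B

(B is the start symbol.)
No FIRST/FOLLOW conflicts.

A FIRST/FOLLOW conflict occurs when a non-terminal N has a nullable alternative N → β (β ⇒* ε) and another alternative N → α with FIRST(α) ∩ FOLLOW(N) ≠ ∅: on such a lookahead the parser cannot decide between expanding α and letting N vanish via β.

Nullable non-terminals: T.
T has a nullable alternative but only one production, so nothing to check.

B, L have no nullable alternative, so no FIRST/FOLLOW check is needed there.

No FIRST/FOLLOW conflicts found.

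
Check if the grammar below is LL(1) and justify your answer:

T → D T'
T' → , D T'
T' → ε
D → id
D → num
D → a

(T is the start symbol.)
Yes, the grammar is LL(1).

A grammar is LL(1) if for each non-terminal N with multiple productions, the predict sets of those productions are pairwise disjoint, where PREDICT(N → α) = (FIRST(α) \ {ε}) ∪ (FOLLOW(N) if α ⇒* ε).

Relevant sets:
  FOLLOW(T') = { $ }

For T':
  PREDICT(T' → ',' D T') = { ',' }
  PREDICT(T' → ε) = { $ }
For D:
  PREDICT(D → id) = { 'id' }
  PREDICT(D → num) = { 'num' }
  PREDICT(D → a) = { 'a' }
T has a single production, so nothing to check there.

All predict sets are disjoint. The grammar IS LL(1).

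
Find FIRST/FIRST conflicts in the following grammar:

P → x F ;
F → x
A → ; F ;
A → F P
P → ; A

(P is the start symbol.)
A FIRST/FIRST conflict occurs when two productions N → α and N → β for the same non-terminal have FIRST(α) ∩ FIRST(β) ≠ ∅ (with ε ∈ FIRST of a nullable right-hand side, so two nullable alternatives also conflict).

FIRST sets of the non-terminals at (or reachable through a nullable prefix from) the front of some alternative:
  FIRST(F) = { 'x' }

Productions for P:
  P → x F ;: FIRST = { 'x' }
  P → ; A: FIRST = { ';' }
Productions for A:
  A → ; F ;: FIRST = { ';' }
  A → F P: FIRST = { 'x' }
F has only one production, so no FIRST/FIRST conflict is possible there.

All alternatives of each non-terminal have pairwise disjoint FIRST sets.

Answer: No FIRST/FIRST conflicts.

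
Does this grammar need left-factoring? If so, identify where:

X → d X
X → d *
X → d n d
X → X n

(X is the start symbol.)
Yes, X has productions with common prefix 'd'

Left-factoring is needed when two productions for the same non-terminal
share a common prefix on the right-hand side.

Productions for X:
  X → d X
  X → d *
  X → d n d
  X → X n

Found common prefix 'd' in productions for X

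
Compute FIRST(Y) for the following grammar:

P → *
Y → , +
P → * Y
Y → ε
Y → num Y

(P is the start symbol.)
From Y → , +:
  - ',' is a terminal: add ',' and stop
From Y → ε:
  - ε-production, so ε ∈ FIRST(Y)
From Y → num Y:
  - num is a terminal: add 'num' and stop

Collecting: FIRST(Y) = { ',', 'num', ε }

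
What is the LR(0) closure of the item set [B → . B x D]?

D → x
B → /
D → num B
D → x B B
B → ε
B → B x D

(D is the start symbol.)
{ [B → . /], [B → . B x D], [B → .] }

Start with: [B → . B x D]
  [B → . B x D] has the dot before B: add [B → . /], [B → .]
No further items can be added.

CLOSURE = { [B → . /], [B → . B x D], [B → .] }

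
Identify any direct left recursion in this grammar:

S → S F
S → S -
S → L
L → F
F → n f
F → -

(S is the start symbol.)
Yes, S is left-recursive

Direct left recursion occurs when N → N α for some non-terminal N (the right-hand side begins with the left-hand side itself).

S → S F: LEFT RECURSIVE (starts with S)
S → S -: LEFT RECURSIVE (starts with S)
S → L: starts with L
L → F: starts with F
F → n f: starts with n
F → -: starts with '-'

The grammar has direct left recursion on: S.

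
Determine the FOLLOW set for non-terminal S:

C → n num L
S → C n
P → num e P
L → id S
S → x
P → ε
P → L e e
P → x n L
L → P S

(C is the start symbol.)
In L → id S: S is at the end, add FOLLOW(L)
In L → P S: S is at the end, add FOLLOW(L)

The FOLLOW sets referred to above (computed the same way, to a fixed point):
  FOLLOW(L) = { $, 'e', 'n', 'x' }

Taking the union: FOLLOW(S) = { $, 'e', 'n', 'x' }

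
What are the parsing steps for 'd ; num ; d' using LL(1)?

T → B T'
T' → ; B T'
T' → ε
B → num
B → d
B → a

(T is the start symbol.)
Stack is shown with the top on the left.

Stack     Input          Action
-------------------------------
T $       d ; num ; d $  output T → B T'
B T' $    d ; num ; d $  output B → d
d T' $    d ; num ; d $  match 'd'
T' $      ; num ; d $    output T' → ; B T'
; B T' $  ; num ; d $    match ';'
B T' $    num ; d $      output B → num
num T' $  num ; d $      match 'num'
T' $      ; d $          output T' → ; B T'
; B T' $  ; d $          match ';'
B T' $    d $            output B → d
d T' $    d $            match 'd'
T' $      $              output T' → ε
$         $              accept

The string is accepted.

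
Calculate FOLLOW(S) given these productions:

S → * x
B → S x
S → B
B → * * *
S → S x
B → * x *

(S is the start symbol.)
S is the start symbol, so $ ∈ FOLLOW(S).
In B → S x: S is followed by x, add FIRST(x) \ {ε} = { 'x' }
In S → S x: S is followed by x, add FIRST(x) \ {ε} = { 'x' }

Taking the union: FOLLOW(S) = { $, 'x' }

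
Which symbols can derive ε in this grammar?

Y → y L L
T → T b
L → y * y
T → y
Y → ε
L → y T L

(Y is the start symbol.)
{ 'Y' }

A non-terminal is nullable if it can derive ε (the empty string): either it has an ε-production, or it has a production whose right-hand side consists entirely of nullable non-terminals.

ε-productions: Y → ε
So Y is immediately nullable.
No further non-terminal can be added: every production for the remaining non-terminals contains a terminal or a non-nullable non-terminal.
Nullable = { 'Y' }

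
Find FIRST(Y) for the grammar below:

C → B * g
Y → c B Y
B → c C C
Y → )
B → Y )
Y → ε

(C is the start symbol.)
From Y → c B Y:
  - c is a terminal: add 'c' and stop
From Y → ):
  - ')' is a terminal: add ')' and stop
From Y → ε:
  - ε-production, so ε ∈ FIRST(Y)

Collecting: FIRST(Y) = { ')', 'c', ε }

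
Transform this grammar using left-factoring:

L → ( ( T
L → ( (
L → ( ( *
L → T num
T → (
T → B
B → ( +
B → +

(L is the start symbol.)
L → ( ( L'
L' → T
L' → ε
L' → *
L → T num
T → (
T → B
B → ( +
B → +

Left-factoring transforms A → αβ₁ | αβ₂ into A → αA' and A' → β₁ | β₂
(α is the longest common prefix among the alternatives). Repeat until
no nonterminal has two alternatives with a common prefix.

Round 1: L has alternatives sharing prefix '( ('. Introduce L': L → ( ( L'
  Add: L' → T
  Add: L' → ε
  Add: L' → *

No remaining common prefixes — done.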